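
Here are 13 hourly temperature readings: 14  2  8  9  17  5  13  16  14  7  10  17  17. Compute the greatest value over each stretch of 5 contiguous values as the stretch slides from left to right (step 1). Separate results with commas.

Sliding a size-5 window across the 13 values:
[14, 2, 8, 9, 17] → max 17
[2, 8, 9, 17, 5] → max 17
[8, 9, 17, 5, 13] → max 17
[9, 17, 5, 13, 16] → max 17
[17, 5, 13, 16, 14] → max 17
[5, 13, 16, 14, 7] → max 16
[13, 16, 14, 7, 10] → max 16
[16, 14, 7, 10, 17] → max 17
[14, 7, 10, 17, 17] → max 17

17, 17, 17, 17, 17, 16, 16, 17, 17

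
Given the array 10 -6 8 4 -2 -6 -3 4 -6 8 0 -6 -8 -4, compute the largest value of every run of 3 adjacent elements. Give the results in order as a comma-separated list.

10, 8, 8, 4, -2, 4, 4, 8, 8, 8, 0, -4

(10, -6, 8) → max 10
(-6, 8, 4) → max 8
(8, 4, -2) → max 8
(4, -2, -6) → max 4
(-2, -6, -3) → max -2
(-6, -3, 4) → max 4
(-3, 4, -6) → max 4
(4, -6, 8) → max 8
(-6, 8, 0) → max 8
(8, 0, -6) → max 8
(0, -6, -8) → max 0
(-6, -8, -4) → max -4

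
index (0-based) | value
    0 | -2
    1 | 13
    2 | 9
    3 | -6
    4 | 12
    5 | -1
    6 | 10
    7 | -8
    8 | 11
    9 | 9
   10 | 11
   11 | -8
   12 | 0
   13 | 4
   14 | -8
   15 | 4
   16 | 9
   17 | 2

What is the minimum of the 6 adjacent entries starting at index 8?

Elements at indices 8..13: 11, 9, 11, -8, 0, 4
min(11, 9, 11, -8, 0, 4) = -8

-8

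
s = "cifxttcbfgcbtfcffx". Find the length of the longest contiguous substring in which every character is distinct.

5

[c] len 1
[c, i] len 2
[c, i, f] len 3
[c, i, f, x] len 4
[c, i, f, x, t] len 5
[t] len 1
[t, c] len 2
[t, c, b] len 3
[t, c, b, f] len 4
[t, c, b, f, g] len 5
[b, f, g, c] len 4
[f, g, c, b] len 4
[f, g, c, b, t] len 5
[g, c, b, t, f] len 5
[b, t, f, c] len 4
[c, f] len 2
[f] len 1
[f, x] len 2
Longest all-distinct length: 5.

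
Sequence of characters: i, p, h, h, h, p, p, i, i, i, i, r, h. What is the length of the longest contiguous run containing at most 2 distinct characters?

6

add i: window [i] (1 distinct), len 1
add p: window [i, p] (2 distinct), len 2
add h: window [p, h] (2 distinct), len 2
add h: window [p, h, h] (2 distinct), len 3
add h: window [p, h, h, h] (2 distinct), len 4
add p: window [p, h, h, h, p] (2 distinct), len 5
add p: window [p, h, h, h, p, p] (2 distinct), len 6
add i: window [p, p, i] (2 distinct), len 3
add i: window [p, p, i, i] (2 distinct), len 4
add i: window [p, p, i, i, i] (2 distinct), len 5
add i: window [p, p, i, i, i, i] (2 distinct), len 6
add r: window [i, i, i, i, r] (2 distinct), len 5
add h: window [r, h] (2 distinct), len 2
Longest length with ≤2 distinct: 6.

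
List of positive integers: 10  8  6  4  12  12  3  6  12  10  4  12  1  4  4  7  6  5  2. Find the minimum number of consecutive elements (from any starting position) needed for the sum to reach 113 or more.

16

Extend right; whenever the sum reaches 113, record the length and shrink from the left:
add 10: running sum 10 < 113
add 8: running sum 18 < 113
add 6: running sum 24 < 113
add 4: running sum 28 < 113
add 12: running sum 40 < 113
add 12: running sum 52 < 113
add 3: running sum 55 < 113
add 6: running sum 61 < 113
add 12: running sum 73 < 113
add 10: running sum 83 < 113
add 4: running sum 87 < 113
add 12: running sum 99 < 113
add 1: running sum 100 < 113
add 4: running sum 104 < 113
add 4: running sum 108 < 113
add 7: shortest ending here [10, 8, 6, 4, 12, 12, 3, 6, 12, 10, 4, 12, 1, 4, 4, 7] sum 115, len 16
add 6: shortest ending here [10, 8, 6, 4, 12, 12, 3, 6, 12, 10, 4, 12, 1, 4, 4, 7, 6] sum 121, len 17
add 5: shortest ending here [8, 6, 4, 12, 12, 3, 6, 12, 10, 4, 12, 1, 4, 4, 7, 6, 5] sum 116, len 17
add 2: shortest ending here [8, 6, 4, 12, 12, 3, 6, 12, 10, 4, 12, 1, 4, 4, 7, 6, 5, 2] sum 118, len 18
Shortest qualifying length: 16.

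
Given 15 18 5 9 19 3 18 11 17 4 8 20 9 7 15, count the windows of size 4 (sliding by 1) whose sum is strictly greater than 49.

15 18 5 9 → sum 47
18 5 9 19 → sum 51  > 49 ✓
5 9 19 3 → sum 36
9 19 3 18 → sum 49
19 3 18 11 → sum 51  > 49 ✓
3 18 11 17 → sum 49
18 11 17 4 → sum 50  > 49 ✓
11 17 4 8 → sum 40
17 4 8 20 → sum 49
4 8 20 9 → sum 41
8 20 9 7 → sum 44
20 9 7 15 → sum 51  > 49 ✓
4 windows satisfy the condition.

4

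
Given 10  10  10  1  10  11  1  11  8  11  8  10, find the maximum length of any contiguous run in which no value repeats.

3

[10] len 1
[10] len 1
[10] len 1
[10, 1] len 2
[1, 10] len 2
[1, 10, 11] len 3
[10, 11, 1] len 3
[1, 11] len 2
[1, 11, 8] len 3
[8, 11] len 2
[11, 8] len 2
[11, 8, 10] len 3
Longest all-distinct length: 3.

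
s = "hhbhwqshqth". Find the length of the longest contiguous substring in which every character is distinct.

[h] len 1
[h] len 1
[h, b] len 2
[b, h] len 2
[b, h, w] len 3
[b, h, w, q] len 4
[b, h, w, q, s] len 5
[w, q, s, h] len 4
[s, h, q] len 3
[s, h, q, t] len 4
[q, t, h] len 3
Longest all-distinct length: 5.

5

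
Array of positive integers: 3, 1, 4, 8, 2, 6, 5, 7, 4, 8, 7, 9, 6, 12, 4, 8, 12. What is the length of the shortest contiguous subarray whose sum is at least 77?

add 3: running sum 3 < 77
add 1: running sum 4 < 77
add 4: running sum 8 < 77
add 8: running sum 16 < 77
add 2: running sum 18 < 77
add 6: running sum 24 < 77
add 5: running sum 29 < 77
add 7: running sum 36 < 77
add 4: running sum 40 < 77
add 8: running sum 48 < 77
add 7: running sum 55 < 77
add 9: running sum 64 < 77
add 6: running sum 70 < 77
end 13: [4, 8, 2, 6, 5, 7, 4, 8, 7, 9, 6, 12] sum 78, len 12
end 14: [8, 2, 6, 5, 7, 4, 8, 7, 9, 6, 12, 4] sum 78, len 12
end 15: [2, 6, 5, 7, 4, 8, 7, 9, 6, 12, 4, 8] sum 78, len 12
end 16: [7, 4, 8, 7, 9, 6, 12, 4, 8, 12] sum 77, len 10
Shortest qualifying length: 10.

10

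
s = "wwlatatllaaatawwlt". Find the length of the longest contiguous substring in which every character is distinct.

add w: [w] len 1
add w (repeat w, move left end past it): [w] len 1
add l: [w, l] len 2
add a: [w, l, a] len 3
add t: [w, l, a, t] len 4
add a (repeat a, move left end past it): [t, a] len 2
add t (repeat t, move left end past it): [a, t] len 2
add l: [a, t, l] len 3
add l (repeat l, move left end past it): [l] len 1
add a: [l, a] len 2
add a (repeat a, move left end past it): [a] len 1
add a (repeat a, move left end past it): [a] len 1
add t: [a, t] len 2
add a (repeat a, move left end past it): [t, a] len 2
add w: [t, a, w] len 3
add w (repeat w, move left end past it): [w] len 1
add l: [w, l] len 2
add t: [w, l, t] len 3
Longest all-distinct length: 4.

4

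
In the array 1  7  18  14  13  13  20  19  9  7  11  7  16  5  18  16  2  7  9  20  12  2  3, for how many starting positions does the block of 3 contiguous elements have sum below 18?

1 7 18 → sum 26
7 18 14 → sum 39
18 14 13 → sum 45
14 13 13 → sum 40
13 13 20 → sum 46
13 20 19 → sum 52
20 19 9 → sum 48
19 9 7 → sum 35
9 7 11 → sum 27
7 11 7 → sum 25
11 7 16 → sum 34
7 16 5 → sum 28
16 5 18 → sum 39
5 18 16 → sum 39
18 16 2 → sum 36
16 2 7 → sum 25
2 7 9 → sum 18
7 9 20 → sum 36
9 20 12 → sum 41
20 12 2 → sum 34
12 2 3 → sum 17  < 18 ✓
1 window satisfy the condition.

1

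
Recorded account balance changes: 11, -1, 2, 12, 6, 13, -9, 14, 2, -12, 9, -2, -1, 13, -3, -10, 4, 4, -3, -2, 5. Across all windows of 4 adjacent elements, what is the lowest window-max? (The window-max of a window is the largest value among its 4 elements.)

4

11 -1 2 12 → max 12
-1 2 12 6 → max 12
2 12 6 13 → max 13
12 6 13 -9 → max 13
6 13 -9 14 → max 14
13 -9 14 2 → max 14
-9 14 2 -12 → max 14
14 2 -12 9 → max 14
2 -12 9 -2 → max 9
-12 9 -2 -1 → max 9
9 -2 -1 13 → max 13
-2 -1 13 -3 → max 13
-1 13 -3 -10 → max 13
13 -3 -10 4 → max 13
-3 -10 4 4 → max 4
-10 4 4 -3 → max 4
4 4 -3 -2 → max 4
4 -3 -2 5 → max 5
Lowest of these is 4.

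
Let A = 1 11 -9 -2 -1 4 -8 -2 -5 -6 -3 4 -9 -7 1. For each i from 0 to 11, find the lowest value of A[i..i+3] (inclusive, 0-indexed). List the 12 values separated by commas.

-9, -9, -9, -8, -8, -8, -8, -6, -6, -9, -9, -9

[1, 11, -9, -2] → min -9
[11, -9, -2, -1] → min -9
[-9, -2, -1, 4] → min -9
[-2, -1, 4, -8] → min -8
[-1, 4, -8, -2] → min -8
[4, -8, -2, -5] → min -8
[-8, -2, -5, -6] → min -8
[-2, -5, -6, -3] → min -6
[-5, -6, -3, 4] → min -6
[-6, -3, 4, -9] → min -9
[-3, 4, -9, -7] → min -9
[4, -9, -7, 1] → min -9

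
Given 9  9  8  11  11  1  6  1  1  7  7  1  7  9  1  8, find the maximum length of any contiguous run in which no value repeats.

add 9: [9] len 1
add 9 (repeat 9, move left end past it): [9] len 1
add 8: [9, 8] len 2
add 11: [9, 8, 11] len 3
add 11 (repeat 11, move left end past it): [11] len 1
add 1: [11, 1] len 2
add 6: [11, 1, 6] len 3
add 1 (repeat 1, move left end past it): [6, 1] len 2
add 1 (repeat 1, move left end past it): [1] len 1
add 7: [1, 7] len 2
add 7 (repeat 7, move left end past it): [7] len 1
add 1: [7, 1] len 2
add 7 (repeat 7, move left end past it): [1, 7] len 2
add 9: [1, 7, 9] len 3
add 1 (repeat 1, move left end past it): [7, 9, 1] len 3
add 8: [7, 9, 1, 8] len 4
Longest all-distinct length: 4.

4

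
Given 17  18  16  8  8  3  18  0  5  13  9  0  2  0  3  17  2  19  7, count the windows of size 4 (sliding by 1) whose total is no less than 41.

4

17 18 16 8 → sum 59  ≥ 41 ✓
18 16 8 8 → sum 50  ≥ 41 ✓
16 8 8 3 → sum 35
8 8 3 18 → sum 37
8 3 18 0 → sum 29
3 18 0 5 → sum 26
18 0 5 13 → sum 36
0 5 13 9 → sum 27
5 13 9 0 → sum 27
13 9 0 2 → sum 24
9 0 2 0 → sum 11
0 2 0 3 → sum 5
2 0 3 17 → sum 22
0 3 17 2 → sum 22
3 17 2 19 → sum 41  ≥ 41 ✓
17 2 19 7 → sum 45  ≥ 41 ✓
4 windows satisfy the condition.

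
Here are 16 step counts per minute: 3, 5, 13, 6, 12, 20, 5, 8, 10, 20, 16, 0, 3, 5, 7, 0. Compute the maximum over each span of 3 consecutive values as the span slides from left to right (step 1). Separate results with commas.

13, 13, 13, 20, 20, 20, 10, 20, 20, 20, 16, 5, 7, 7

(3, 5, 13) → max 13
(5, 13, 6) → max 13
(13, 6, 12) → max 13
(6, 12, 20) → max 20
(12, 20, 5) → max 20
(20, 5, 8) → max 20
(5, 8, 10) → max 10
(8, 10, 20) → max 20
(10, 20, 16) → max 20
(20, 16, 0) → max 20
(16, 0, 3) → max 16
(0, 3, 5) → max 5
(3, 5, 7) → max 7
(5, 7, 0) → max 7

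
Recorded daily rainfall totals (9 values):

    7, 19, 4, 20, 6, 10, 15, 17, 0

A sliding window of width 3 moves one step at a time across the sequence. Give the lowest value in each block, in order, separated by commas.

4, 4, 4, 6, 6, 10, 0

[7, 19, 4] → min 4
[19, 4, 20] → min 4
[4, 20, 6] → min 4
[20, 6, 10] → min 6
[6, 10, 15] → min 6
[10, 15, 17] → min 10
[15, 17, 0] → min 0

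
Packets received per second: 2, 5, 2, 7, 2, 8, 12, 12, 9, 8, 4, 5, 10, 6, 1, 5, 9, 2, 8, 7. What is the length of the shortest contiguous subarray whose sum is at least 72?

9

add 2: running sum 2 < 72
add 5: running sum 7 < 72
add 2: running sum 9 < 72
add 7: running sum 16 < 72
add 2: running sum 18 < 72
add 8: running sum 26 < 72
add 12: running sum 38 < 72
add 12: running sum 50 < 72
add 9: running sum 59 < 72
add 8: running sum 67 < 72
add 4: running sum 71 < 72
add 5: shortest ending here [5, 2, 7, 2, 8, 12, 12, 9, 8, 4, 5] sum 74, len 11
add 10: shortest ending here [7, 2, 8, 12, 12, 9, 8, 4, 5, 10] sum 77, len 10
add 6: shortest ending here [8, 12, 12, 9, 8, 4, 5, 10, 6] sum 74, len 9
add 1: shortest ending here [8, 12, 12, 9, 8, 4, 5, 10, 6, 1] sum 75, len 10
add 5: shortest ending here [12, 12, 9, 8, 4, 5, 10, 6, 1, 5] sum 72, len 10
add 9: shortest ending here [12, 12, 9, 8, 4, 5, 10, 6, 1, 5, 9] sum 81, len 11
add 2: shortest ending here [12, 12, 9, 8, 4, 5, 10, 6, 1, 5, 9, 2] sum 83, len 12
add 8: shortest ending here [12, 9, 8, 4, 5, 10, 6, 1, 5, 9, 2, 8] sum 79, len 12
add 7: shortest ending here [9, 8, 4, 5, 10, 6, 1, 5, 9, 2, 8, 7] sum 74, len 12
Shortest qualifying length: 9.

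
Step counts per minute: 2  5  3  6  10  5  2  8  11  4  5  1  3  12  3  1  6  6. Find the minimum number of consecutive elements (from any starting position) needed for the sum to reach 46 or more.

Extend right; whenever the sum reaches 46, record the length and shrink from the left:
add 2: running sum 2 < 46
add 5: running sum 7 < 46
add 3: running sum 10 < 46
add 6: running sum 16 < 46
add 10: running sum 26 < 46
add 5: running sum 31 < 46
add 2: running sum 33 < 46
add 8: running sum 41 < 46
add 11: shortest ending here [5, 3, 6, 10, 5, 2, 8, 11] sum 50, len 8
add 4: shortest ending here [6, 10, 5, 2, 8, 11, 4] sum 46, len 7
add 5: shortest ending here [6, 10, 5, 2, 8, 11, 4, 5] sum 51, len 8
add 1: shortest ending here [10, 5, 2, 8, 11, 4, 5, 1] sum 46, len 8
add 3: shortest ending here [10, 5, 2, 8, 11, 4, 5, 1, 3] sum 49, len 9
add 12: shortest ending here [2, 8, 11, 4, 5, 1, 3, 12] sum 46, len 8
add 3: shortest ending here [8, 11, 4, 5, 1, 3, 12, 3] sum 47, len 8
add 1: shortest ending here [8, 11, 4, 5, 1, 3, 12, 3, 1] sum 48, len 9
add 6: shortest ending here [11, 4, 5, 1, 3, 12, 3, 1, 6] sum 46, len 9
add 6: shortest ending here [11, 4, 5, 1, 3, 12, 3, 1, 6, 6] sum 52, len 10
Shortest qualifying length: 7.

7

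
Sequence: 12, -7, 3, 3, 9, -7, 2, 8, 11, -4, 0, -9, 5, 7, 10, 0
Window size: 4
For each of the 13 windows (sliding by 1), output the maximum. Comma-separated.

12 -7 3 3 → max 12
-7 3 3 9 → max 9
3 3 9 -7 → max 9
3 9 -7 2 → max 9
9 -7 2 8 → max 9
-7 2 8 11 → max 11
2 8 11 -4 → max 11
8 11 -4 0 → max 11
11 -4 0 -9 → max 11
-4 0 -9 5 → max 5
0 -9 5 7 → max 7
-9 5 7 10 → max 10
5 7 10 0 → max 10

12, 9, 9, 9, 9, 11, 11, 11, 11, 5, 7, 10, 10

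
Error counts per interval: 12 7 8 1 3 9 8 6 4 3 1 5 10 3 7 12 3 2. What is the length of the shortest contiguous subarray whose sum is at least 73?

Extend right; whenever the sum reaches 73, record the length and shrink from the left:
add 12: running sum 12 < 73
add 7: running sum 19 < 73
add 8: running sum 27 < 73
add 1: running sum 28 < 73
add 3: running sum 31 < 73
add 9: running sum 40 < 73
add 8: running sum 48 < 73
add 6: running sum 54 < 73
add 4: running sum 58 < 73
add 3: running sum 61 < 73
add 1: running sum 62 < 73
add 5: running sum 67 < 73
add 10: shortest ending here [12, 7, 8, 1, 3, 9, 8, 6, 4, 3, 1, 5, 10] sum 77, len 13
add 3: shortest ending here [12, 7, 8, 1, 3, 9, 8, 6, 4, 3, 1, 5, 10, 3] sum 80, len 14
add 7: shortest ending here [7, 8, 1, 3, 9, 8, 6, 4, 3, 1, 5, 10, 3, 7] sum 75, len 14
add 12: shortest ending here [8, 1, 3, 9, 8, 6, 4, 3, 1, 5, 10, 3, 7, 12] sum 80, len 14
add 3: shortest ending here [3, 9, 8, 6, 4, 3, 1, 5, 10, 3, 7, 12, 3] sum 74, len 13
add 2: shortest ending here [9, 8, 6, 4, 3, 1, 5, 10, 3, 7, 12, 3, 2] sum 73, len 13
Shortest qualifying length: 13.

13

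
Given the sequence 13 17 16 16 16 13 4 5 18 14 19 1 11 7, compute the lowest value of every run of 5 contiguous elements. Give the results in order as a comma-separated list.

13 17 16 16 16 → min 13
17 16 16 16 13 → min 13
16 16 16 13 4 → min 4
16 16 13 4 5 → min 4
16 13 4 5 18 → min 4
13 4 5 18 14 → min 4
4 5 18 14 19 → min 4
5 18 14 19 1 → min 1
18 14 19 1 11 → min 1
14 19 1 11 7 → min 1

13, 13, 4, 4, 4, 4, 4, 1, 1, 1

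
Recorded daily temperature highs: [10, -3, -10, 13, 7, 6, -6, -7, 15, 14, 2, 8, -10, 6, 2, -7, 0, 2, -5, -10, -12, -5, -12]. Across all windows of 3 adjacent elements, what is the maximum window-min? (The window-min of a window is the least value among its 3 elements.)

6

[10, -3, -10] → min -10
[-3, -10, 13] → min -10
[-10, 13, 7] → min -10
[13, 7, 6] → min 6
[7, 6, -6] → min -6
[6, -6, -7] → min -7
[-6, -7, 15] → min -7
[-7, 15, 14] → min -7
[15, 14, 2] → min 2
[14, 2, 8] → min 2
[2, 8, -10] → min -10
[8, -10, 6] → min -10
[-10, 6, 2] → min -10
[6, 2, -7] → min -7
[2, -7, 0] → min -7
[-7, 0, 2] → min -7
[0, 2, -5] → min -5
[2, -5, -10] → min -10
[-5, -10, -12] → min -12
[-10, -12, -5] → min -12
[-12, -5, -12] → min -12
Maximum of these is 6.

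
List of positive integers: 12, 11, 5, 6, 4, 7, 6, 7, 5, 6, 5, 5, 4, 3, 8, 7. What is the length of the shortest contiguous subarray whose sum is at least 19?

add 12: running sum 12 < 19
add 11: shortest ending here [12, 11] sum 23, len 2
add 5: shortest ending here [12, 11, 5] sum 28, len 3
add 6: shortest ending here [11, 5, 6] sum 22, len 3
add 4: shortest ending here [11, 5, 6, 4] sum 26, len 4
add 7: shortest ending here [5, 6, 4, 7] sum 22, len 4
add 6: shortest ending here [6, 4, 7, 6] sum 23, len 4
add 7: shortest ending here [7, 6, 7] sum 20, len 3
add 5: shortest ending here [7, 6, 7, 5] sum 25, len 4
add 6: shortest ending here [6, 7, 5, 6] sum 24, len 4
add 5: shortest ending here [7, 5, 6, 5] sum 23, len 4
add 5: shortest ending here [5, 6, 5, 5] sum 21, len 4
add 4: shortest ending here [6, 5, 5, 4] sum 20, len 4
add 3: shortest ending here [6, 5, 5, 4, 3] sum 23, len 5
add 8: shortest ending here [5, 4, 3, 8] sum 20, len 4
add 7: shortest ending here [4, 3, 8, 7] sum 22, len 4
Shortest qualifying length: 2.

2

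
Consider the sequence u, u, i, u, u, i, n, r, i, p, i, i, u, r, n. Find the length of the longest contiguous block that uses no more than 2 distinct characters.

6

add u: window [u] (1 distinct), len 1
add u: window [u, u] (1 distinct), len 2
add i: window [u, u, i] (2 distinct), len 3
add u: window [u, u, i, u] (2 distinct), len 4
add u: window [u, u, i, u, u] (2 distinct), len 5
add i: window [u, u, i, u, u, i] (2 distinct), len 6
add n: window [i, n] (2 distinct), len 2
add r: window [n, r] (2 distinct), len 2
add i: window [r, i] (2 distinct), len 2
add p: window [i, p] (2 distinct), len 2
add i: window [i, p, i] (2 distinct), len 3
add i: window [i, p, i, i] (2 distinct), len 4
add u: window [i, i, u] (2 distinct), len 3
add r: window [u, r] (2 distinct), len 2
add n: window [r, n] (2 distinct), len 2
Longest length with ≤2 distinct: 6.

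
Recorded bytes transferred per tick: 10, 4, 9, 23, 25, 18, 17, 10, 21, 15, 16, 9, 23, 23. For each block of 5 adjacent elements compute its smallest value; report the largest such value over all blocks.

10

[10, 4, 9, 23, 25] → min 4
[4, 9, 23, 25, 18] → min 4
[9, 23, 25, 18, 17] → min 9
[23, 25, 18, 17, 10] → min 10
[25, 18, 17, 10, 21] → min 10
[18, 17, 10, 21, 15] → min 10
[17, 10, 21, 15, 16] → min 10
[10, 21, 15, 16, 9] → min 9
[21, 15, 16, 9, 23] → min 9
[15, 16, 9, 23, 23] → min 9
Largest of these is 10.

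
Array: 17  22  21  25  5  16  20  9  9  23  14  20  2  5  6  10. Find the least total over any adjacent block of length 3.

Each size-3 window and its sum:
[17, 22, 21] → sum 60
[22, 21, 25] → sum 68
[21, 25, 5] → sum 51
[25, 5, 16] → sum 46
[5, 16, 20] → sum 41
[16, 20, 9] → sum 45
[20, 9, 9] → sum 38
[9, 9, 23] → sum 41
[9, 23, 14] → sum 46
[23, 14, 20] → sum 57
[14, 20, 2] → sum 36
[20, 2, 5] → sum 27
[2, 5, 6] → sum 13
[5, 6, 10] → sum 21
Least of these is 13.

13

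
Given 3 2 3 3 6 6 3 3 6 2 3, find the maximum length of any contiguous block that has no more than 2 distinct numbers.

7

[3] 1 distinct, len 1
[3, 2] 2 distinct, len 2
[3, 2, 3] 2 distinct, len 3
[3, 2, 3, 3] 2 distinct, len 4
[3, 3, 6] 2 distinct, len 3
[3, 3, 6, 6] 2 distinct, len 4
[3, 3, 6, 6, 3] 2 distinct, len 5
[3, 3, 6, 6, 3, 3] 2 distinct, len 6
[3, 3, 6, 6, 3, 3, 6] 2 distinct, len 7
[6, 2] 2 distinct, len 2
[2, 3] 2 distinct, len 2
Longest length with ≤2 distinct: 7.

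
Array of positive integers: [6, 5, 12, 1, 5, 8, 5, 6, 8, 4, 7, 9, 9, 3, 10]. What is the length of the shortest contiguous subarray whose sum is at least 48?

add 6: running sum 6 < 48
add 5: running sum 11 < 48
add 12: running sum 23 < 48
add 1: running sum 24 < 48
add 5: running sum 29 < 48
add 8: running sum 37 < 48
add 5: running sum 42 < 48
add 6: shortest ending here [6, 5, 12, 1, 5, 8, 5, 6] sum 48, len 8
add 8: shortest ending here [5, 12, 1, 5, 8, 5, 6, 8] sum 50, len 8
add 4: shortest ending here [12, 1, 5, 8, 5, 6, 8, 4] sum 49, len 8
add 7: shortest ending here [12, 1, 5, 8, 5, 6, 8, 4, 7] sum 56, len 9
add 9: shortest ending here [5, 8, 5, 6, 8, 4, 7, 9] sum 52, len 8
add 9: shortest ending here [5, 6, 8, 4, 7, 9, 9] sum 48, len 7
add 3: shortest ending here [5, 6, 8, 4, 7, 9, 9, 3] sum 51, len 8
add 10: shortest ending here [8, 4, 7, 9, 9, 3, 10] sum 50, len 7
Shortest qualifying length: 7.

7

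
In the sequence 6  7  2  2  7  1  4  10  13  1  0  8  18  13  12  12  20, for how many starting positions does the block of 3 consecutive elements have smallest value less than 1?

3

(6, 7, 2) → min 2
(7, 2, 2) → min 2
(2, 2, 7) → min 2
(2, 7, 1) → min 1
(7, 1, 4) → min 1
(1, 4, 10) → min 1
(4, 10, 13) → min 4
(10, 13, 1) → min 1
(13, 1, 0) → min 0  < 1 ✓
(1, 0, 8) → min 0  < 1 ✓
(0, 8, 18) → min 0  < 1 ✓
(8, 18, 13) → min 8
(18, 13, 12) → min 12
(13, 12, 12) → min 12
(12, 12, 20) → min 12
3 windows satisfy the condition.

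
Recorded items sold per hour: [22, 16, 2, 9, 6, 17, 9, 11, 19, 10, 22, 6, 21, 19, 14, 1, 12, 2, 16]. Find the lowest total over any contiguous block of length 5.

43

(22, 16, 2, 9, 6) → sum 55
(16, 2, 9, 6, 17) → sum 50
(2, 9, 6, 17, 9) → sum 43
(9, 6, 17, 9, 11) → sum 52
(6, 17, 9, 11, 19) → sum 62
(17, 9, 11, 19, 10) → sum 66
(9, 11, 19, 10, 22) → sum 71
(11, 19, 10, 22, 6) → sum 68
(19, 10, 22, 6, 21) → sum 78
(10, 22, 6, 21, 19) → sum 78
(22, 6, 21, 19, 14) → sum 82
(6, 21, 19, 14, 1) → sum 61
(21, 19, 14, 1, 12) → sum 67
(19, 14, 1, 12, 2) → sum 48
(14, 1, 12, 2, 16) → sum 45
Lowest of these is 43.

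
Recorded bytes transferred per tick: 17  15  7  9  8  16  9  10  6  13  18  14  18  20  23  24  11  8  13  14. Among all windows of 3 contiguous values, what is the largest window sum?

[17, 15, 7] → sum 39
[15, 7, 9] → sum 31
[7, 9, 8] → sum 24
[9, 8, 16] → sum 33
[8, 16, 9] → sum 33
[16, 9, 10] → sum 35
[9, 10, 6] → sum 25
[10, 6, 13] → sum 29
[6, 13, 18] → sum 37
[13, 18, 14] → sum 45
[18, 14, 18] → sum 50
[14, 18, 20] → sum 52
[18, 20, 23] → sum 61
[20, 23, 24] → sum 67
[23, 24, 11] → sum 58
[24, 11, 8] → sum 43
[11, 8, 13] → sum 32
[8, 13, 14] → sum 35
Largest of these is 67.

67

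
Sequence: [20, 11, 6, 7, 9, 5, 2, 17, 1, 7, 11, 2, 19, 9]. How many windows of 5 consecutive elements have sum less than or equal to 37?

[20, 11, 6, 7, 9] → sum 53
[11, 6, 7, 9, 5] → sum 38
[6, 7, 9, 5, 2] → sum 29  ≤ 37 ✓
[7, 9, 5, 2, 17] → sum 40
[9, 5, 2, 17, 1] → sum 34  ≤ 37 ✓
[5, 2, 17, 1, 7] → sum 32  ≤ 37 ✓
[2, 17, 1, 7, 11] → sum 38
[17, 1, 7, 11, 2] → sum 38
[1, 7, 11, 2, 19] → sum 40
[7, 11, 2, 19, 9] → sum 48
3 windows satisfy the condition.

3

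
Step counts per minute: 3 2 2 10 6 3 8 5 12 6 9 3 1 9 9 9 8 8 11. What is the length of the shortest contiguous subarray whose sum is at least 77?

11

add 3: running sum 3 < 77
add 2: running sum 5 < 77
add 2: running sum 7 < 77
add 10: running sum 17 < 77
add 6: running sum 23 < 77
add 3: running sum 26 < 77
add 8: running sum 34 < 77
add 5: running sum 39 < 77
add 12: running sum 51 < 77
add 6: running sum 57 < 77
add 9: running sum 66 < 77
add 3: running sum 69 < 77
add 1: running sum 70 < 77
end 13: [3, 2, 2, 10, 6, 3, 8, 5, 12, 6, 9, 3, 1, 9] sum 79, len 14
end 14: [10, 6, 3, 8, 5, 12, 6, 9, 3, 1, 9, 9] sum 81, len 12
end 15: [6, 3, 8, 5, 12, 6, 9, 3, 1, 9, 9, 9] sum 80, len 12
end 16: [8, 5, 12, 6, 9, 3, 1, 9, 9, 9, 8] sum 79, len 11
end 17: [5, 12, 6, 9, 3, 1, 9, 9, 9, 8, 8] sum 79, len 11
end 18: [12, 6, 9, 3, 1, 9, 9, 9, 8, 8, 11] sum 85, len 11
Shortest qualifying length: 11.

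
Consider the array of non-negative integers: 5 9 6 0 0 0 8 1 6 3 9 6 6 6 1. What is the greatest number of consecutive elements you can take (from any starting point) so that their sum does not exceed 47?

12

Extend to the right; shrink from the left whenever the sum exceeds 47:
add 5: [5] sum 5, len 1
add 9: [5, 9] sum 14, len 2
add 6: [5, 9, 6] sum 20, len 3
add 0: [5, 9, 6, 0] sum 20, len 4
add 0: [5, 9, 6, 0, 0] sum 20, len 5
add 0: [5, 9, 6, 0, 0, 0] sum 20, len 6
add 8: [5, 9, 6, 0, 0, 0, 8] sum 28, len 7
add 1: [5, 9, 6, 0, 0, 0, 8, 1] sum 29, len 8
add 6: [5, 9, 6, 0, 0, 0, 8, 1, 6] sum 35, len 9
add 3: [5, 9, 6, 0, 0, 0, 8, 1, 6, 3] sum 38, len 10
add 9: [5, 9, 6, 0, 0, 0, 8, 1, 6, 3, 9] sum 47, len 11
add 6: [6, 0, 0, 0, 8, 1, 6, 3, 9, 6] sum 39, len 10
add 6: [6, 0, 0, 0, 8, 1, 6, 3, 9, 6, 6] sum 45, len 11
add 6: [0, 0, 0, 8, 1, 6, 3, 9, 6, 6, 6] sum 45, len 11
add 1: [0, 0, 0, 8, 1, 6, 3, 9, 6, 6, 6, 1] sum 46, len 12
Longest length seen: 12.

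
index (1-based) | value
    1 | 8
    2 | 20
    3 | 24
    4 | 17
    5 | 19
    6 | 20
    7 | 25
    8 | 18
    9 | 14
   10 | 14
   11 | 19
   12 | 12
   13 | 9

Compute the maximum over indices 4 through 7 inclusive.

Elements at indices 4..7: 17, 19, 20, 25
max(17, 19, 20, 25) = 25

25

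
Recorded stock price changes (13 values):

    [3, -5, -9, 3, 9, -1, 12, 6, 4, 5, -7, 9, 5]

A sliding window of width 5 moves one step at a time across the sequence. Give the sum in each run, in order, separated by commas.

(3, -5, -9, 3, 9) → sum 1
(-5, -9, 3, 9, -1) → sum -3
(-9, 3, 9, -1, 12) → sum 14
(3, 9, -1, 12, 6) → sum 29
(9, -1, 12, 6, 4) → sum 30
(-1, 12, 6, 4, 5) → sum 26
(12, 6, 4, 5, -7) → sum 20
(6, 4, 5, -7, 9) → sum 17
(4, 5, -7, 9, 5) → sum 16

1, -3, 14, 29, 30, 26, 20, 17, 16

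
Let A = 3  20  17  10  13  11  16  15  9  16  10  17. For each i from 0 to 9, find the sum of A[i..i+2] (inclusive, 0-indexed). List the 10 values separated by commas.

Sliding a size-3 window across the 12 values:
3 20 17 → sum 40
20 17 10 → sum 47
17 10 13 → sum 40
10 13 11 → sum 34
13 11 16 → sum 40
11 16 15 → sum 42
16 15 9 → sum 40
15 9 16 → sum 40
9 16 10 → sum 35
16 10 17 → sum 43

40, 47, 40, 34, 40, 42, 40, 40, 35, 43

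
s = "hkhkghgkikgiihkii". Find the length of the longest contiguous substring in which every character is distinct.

4

[h] len 1
[h, k] len 2
[k, h] len 2
[h, k] len 2
[h, k, g] len 3
[k, g, h] len 3
[h, g] len 2
[h, g, k] len 3
[h, g, k, i] len 4
[i, k] len 2
[i, k, g] len 3
[k, g, i] len 3
[i] len 1
[i, h] len 2
[i, h, k] len 3
[h, k, i] len 3
[i] len 1
Longest all-distinct length: 4.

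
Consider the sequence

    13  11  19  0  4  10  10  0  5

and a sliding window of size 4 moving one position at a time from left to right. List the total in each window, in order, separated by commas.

43, 34, 33, 24, 24, 25

(13, 11, 19, 0) → sum 43
(11, 19, 0, 4) → sum 34
(19, 0, 4, 10) → sum 33
(0, 4, 10, 10) → sum 24
(4, 10, 10, 0) → sum 24
(10, 10, 0, 5) → sum 25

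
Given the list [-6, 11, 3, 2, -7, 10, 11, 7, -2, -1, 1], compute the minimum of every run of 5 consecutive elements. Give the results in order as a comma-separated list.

Sliding a size-5 window across the 11 values:
-6 11 3 2 -7 → min -7
11 3 2 -7 10 → min -7
3 2 -7 10 11 → min -7
2 -7 10 11 7 → min -7
-7 10 11 7 -2 → min -7
10 11 7 -2 -1 → min -2
11 7 -2 -1 1 → min -2

-7, -7, -7, -7, -7, -2, -2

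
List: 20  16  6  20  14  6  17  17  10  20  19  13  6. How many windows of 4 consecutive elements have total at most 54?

20 16 6 20 → sum 62
16 6 20 14 → sum 56
6 20 14 6 → sum 46  ≤ 54 ✓
20 14 6 17 → sum 57
14 6 17 17 → sum 54  ≤ 54 ✓
6 17 17 10 → sum 50  ≤ 54 ✓
17 17 10 20 → sum 64
17 10 20 19 → sum 66
10 20 19 13 → sum 62
20 19 13 6 → sum 58
3 windows satisfy the condition.

3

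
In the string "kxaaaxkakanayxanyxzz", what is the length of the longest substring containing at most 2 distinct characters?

add k: window [k] (1 distinct), len 1
add x: window [k, x] (2 distinct), len 2
add a: window [x, a] (2 distinct), len 2
add a: window [x, a, a] (2 distinct), len 3
add a: window [x, a, a, a] (2 distinct), len 4
add x: window [x, a, a, a, x] (2 distinct), len 5
add k: window [x, k] (2 distinct), len 2
add a: window [k, a] (2 distinct), len 2
add k: window [k, a, k] (2 distinct), len 3
add a: window [k, a, k, a] (2 distinct), len 4
add n: window [a, n] (2 distinct), len 2
add a: window [a, n, a] (2 distinct), len 3
add y: window [a, y] (2 distinct), len 2
add x: window [y, x] (2 distinct), len 2
add a: window [x, a] (2 distinct), len 2
add n: window [a, n] (2 distinct), len 2
add y: window [n, y] (2 distinct), len 2
add x: window [y, x] (2 distinct), len 2
add z: window [x, z] (2 distinct), len 2
add z: window [x, z, z] (2 distinct), len 3
Longest length with ≤2 distinct: 5.

5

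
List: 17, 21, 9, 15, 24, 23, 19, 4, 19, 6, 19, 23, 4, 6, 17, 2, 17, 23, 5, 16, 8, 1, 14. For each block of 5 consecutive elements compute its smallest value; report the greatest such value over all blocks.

Window mins for each of the 19 positions:
[17, 21, 9, 15, 24] → min 9
[21, 9, 15, 24, 23] → min 9
[9, 15, 24, 23, 19] → min 9
[15, 24, 23, 19, 4] → min 4
[24, 23, 19, 4, 19] → min 4
[23, 19, 4, 19, 6] → min 4
[19, 4, 19, 6, 19] → min 4
[4, 19, 6, 19, 23] → min 4
[19, 6, 19, 23, 4] → min 4
[6, 19, 23, 4, 6] → min 4
[19, 23, 4, 6, 17] → min 4
[23, 4, 6, 17, 2] → min 2
[4, 6, 17, 2, 17] → min 2
[6, 17, 2, 17, 23] → min 2
[17, 2, 17, 23, 5] → min 2
[2, 17, 23, 5, 16] → min 2
[17, 23, 5, 16, 8] → min 5
[23, 5, 16, 8, 1] → min 1
[5, 16, 8, 1, 14] → min 1
Greatest of these is 9.

9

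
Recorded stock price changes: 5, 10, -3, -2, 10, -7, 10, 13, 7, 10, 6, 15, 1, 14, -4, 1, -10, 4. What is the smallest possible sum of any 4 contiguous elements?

[5, 10, -3, -2] → sum 10
[10, -3, -2, 10] → sum 15
[-3, -2, 10, -7] → sum -2
[-2, 10, -7, 10] → sum 11
[10, -7, 10, 13] → sum 26
[-7, 10, 13, 7] → sum 23
[10, 13, 7, 10] → sum 40
[13, 7, 10, 6] → sum 36
[7, 10, 6, 15] → sum 38
[10, 6, 15, 1] → sum 32
[6, 15, 1, 14] → sum 36
[15, 1, 14, -4] → sum 26
[1, 14, -4, 1] → sum 12
[14, -4, 1, -10] → sum 1
[-4, 1, -10, 4] → sum -9
Smallest of these is -9.

-9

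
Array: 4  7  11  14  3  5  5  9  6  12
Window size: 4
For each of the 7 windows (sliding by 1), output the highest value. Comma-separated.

Sliding a size-4 window across the 10 values:
(4, 7, 11, 14) → max 14
(7, 11, 14, 3) → max 14
(11, 14, 3, 5) → max 14
(14, 3, 5, 5) → max 14
(3, 5, 5, 9) → max 9
(5, 5, 9, 6) → max 9
(5, 9, 6, 12) → max 12

14, 14, 14, 14, 9, 9, 12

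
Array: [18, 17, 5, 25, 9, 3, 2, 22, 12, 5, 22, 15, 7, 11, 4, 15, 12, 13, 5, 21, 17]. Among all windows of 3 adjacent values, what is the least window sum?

Each size-3 window and its sum:
18 17 5 → sum 40
17 5 25 → sum 47
5 25 9 → sum 39
25 9 3 → sum 37
9 3 2 → sum 14
3 2 22 → sum 27
2 22 12 → sum 36
22 12 5 → sum 39
12 5 22 → sum 39
5 22 15 → sum 42
22 15 7 → sum 44
15 7 11 → sum 33
7 11 4 → sum 22
11 4 15 → sum 30
4 15 12 → sum 31
15 12 13 → sum 40
12 13 5 → sum 30
13 5 21 → sum 39
5 21 17 → sum 43
Least of these is 14.

14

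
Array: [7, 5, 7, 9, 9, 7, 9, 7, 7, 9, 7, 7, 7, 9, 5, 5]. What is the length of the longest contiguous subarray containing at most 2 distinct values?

12

add 7: window [7] (1 distinct), len 1
add 5: window [7, 5] (2 distinct), len 2
add 7: window [7, 5, 7] (2 distinct), len 3
add 9: window [7, 9] (2 distinct), len 2
add 9: window [7, 9, 9] (2 distinct), len 3
add 7: window [7, 9, 9, 7] (2 distinct), len 4
add 9: window [7, 9, 9, 7, 9] (2 distinct), len 5
add 7: window [7, 9, 9, 7, 9, 7] (2 distinct), len 6
add 7: window [7, 9, 9, 7, 9, 7, 7] (2 distinct), len 7
add 9: window [7, 9, 9, 7, 9, 7, 7, 9] (2 distinct), len 8
add 7: window [7, 9, 9, 7, 9, 7, 7, 9, 7] (2 distinct), len 9
add 7: window [7, 9, 9, 7, 9, 7, 7, 9, 7, 7] (2 distinct), len 10
add 7: window [7, 9, 9, 7, 9, 7, 7, 9, 7, 7, 7] (2 distinct), len 11
add 9: window [7, 9, 9, 7, 9, 7, 7, 9, 7, 7, 7, 9] (2 distinct), len 12
add 5: window [9, 5] (2 distinct), len 2
add 5: window [9, 5, 5] (2 distinct), len 3
Longest length with ≤2 distinct: 12.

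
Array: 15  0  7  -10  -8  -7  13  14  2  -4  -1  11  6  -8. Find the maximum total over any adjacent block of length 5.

15 0 7 -10 -8 → sum 4
0 7 -10 -8 -7 → sum -18
7 -10 -8 -7 13 → sum -5
-10 -8 -7 13 14 → sum 2
-8 -7 13 14 2 → sum 14
-7 13 14 2 -4 → sum 18
13 14 2 -4 -1 → sum 24
14 2 -4 -1 11 → sum 22
2 -4 -1 11 6 → sum 14
-4 -1 11 6 -8 → sum 4
Maximum of these is 24.

24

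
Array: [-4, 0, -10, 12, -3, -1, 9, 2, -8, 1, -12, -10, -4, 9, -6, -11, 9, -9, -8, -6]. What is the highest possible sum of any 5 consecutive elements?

(-4, 0, -10, 12, -3) → sum -5
(0, -10, 12, -3, -1) → sum -2
(-10, 12, -3, -1, 9) → sum 7
(12, -3, -1, 9, 2) → sum 19
(-3, -1, 9, 2, -8) → sum -1
(-1, 9, 2, -8, 1) → sum 3
(9, 2, -8, 1, -12) → sum -8
(2, -8, 1, -12, -10) → sum -27
(-8, 1, -12, -10, -4) → sum -33
(1, -12, -10, -4, 9) → sum -16
(-12, -10, -4, 9, -6) → sum -23
(-10, -4, 9, -6, -11) → sum -22
(-4, 9, -6, -11, 9) → sum -3
(9, -6, -11, 9, -9) → sum -8
(-6, -11, 9, -9, -8) → sum -25
(-11, 9, -9, -8, -6) → sum -25
Highest of these is 19.

19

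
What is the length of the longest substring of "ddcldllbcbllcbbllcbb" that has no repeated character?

add d: [d] len 1
add d (repeat d, move left end past it): [d] len 1
add c: [d, c] len 2
add l: [d, c, l] len 3
add d (repeat d, move left end past it): [c, l, d] len 3
add l (repeat l, move left end past it): [d, l] len 2
add l (repeat l, move left end past it): [l] len 1
add b: [l, b] len 2
add c: [l, b, c] len 3
add b (repeat b, move left end past it): [c, b] len 2
add l: [c, b, l] len 3
add l (repeat l, move left end past it): [l] len 1
add c: [l, c] len 2
add b: [l, c, b] len 3
add b (repeat b, move left end past it): [b] len 1
add l: [b, l] len 2
add l (repeat l, move left end past it): [l] len 1
add c: [l, c] len 2
add b: [l, c, b] len 3
add b (repeat b, move left end past it): [b] len 1
Longest all-distinct length: 3.

3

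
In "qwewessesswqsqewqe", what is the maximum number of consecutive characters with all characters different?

4

[q] len 1
[q, w] len 2
[q, w, e] len 3
[e, w] len 2
[w, e] len 2
[w, e, s] len 3
[s] len 1
[s, e] len 2
[e, s] len 2
[s] len 1
[s, w] len 2
[s, w, q] len 3
[w, q, s] len 3
[s, q] len 2
[s, q, e] len 3
[s, q, e, w] len 4
[e, w, q] len 3
[w, q, e] len 3
Longest all-distinct length: 4.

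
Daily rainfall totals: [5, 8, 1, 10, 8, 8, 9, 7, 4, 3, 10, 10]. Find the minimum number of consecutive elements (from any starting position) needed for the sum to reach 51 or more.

7

add 5: running sum 5 < 51
add 8: running sum 13 < 51
add 1: running sum 14 < 51
add 10: running sum 24 < 51
add 8: running sum 32 < 51
add 8: running sum 40 < 51
add 9: running sum 49 < 51
add 7: shortest ending here [8, 1, 10, 8, 8, 9, 7] sum 51, len 7
add 4: shortest ending here [8, 1, 10, 8, 8, 9, 7, 4] sum 55, len 8
add 3: shortest ending here [8, 1, 10, 8, 8, 9, 7, 4, 3] sum 58, len 9
add 10: shortest ending here [10, 8, 8, 9, 7, 4, 3, 10] sum 59, len 8
add 10: shortest ending here [8, 9, 7, 4, 3, 10, 10] sum 51, len 7
Shortest qualifying length: 7.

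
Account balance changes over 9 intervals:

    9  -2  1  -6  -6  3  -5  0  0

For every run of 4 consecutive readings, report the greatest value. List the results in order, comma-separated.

[9, -2, 1, -6] → max 9
[-2, 1, -6, -6] → max 1
[1, -6, -6, 3] → max 3
[-6, -6, 3, -5] → max 3
[-6, 3, -5, 0] → max 3
[3, -5, 0, 0] → max 3

9, 1, 3, 3, 3, 3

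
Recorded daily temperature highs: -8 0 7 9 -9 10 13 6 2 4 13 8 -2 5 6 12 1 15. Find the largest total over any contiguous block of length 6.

48

-8 0 7 9 -9 10 → sum 9
0 7 9 -9 10 13 → sum 30
7 9 -9 10 13 6 → sum 36
9 -9 10 13 6 2 → sum 31
-9 10 13 6 2 4 → sum 26
10 13 6 2 4 13 → sum 48
13 6 2 4 13 8 → sum 46
6 2 4 13 8 -2 → sum 31
2 4 13 8 -2 5 → sum 30
4 13 8 -2 5 6 → sum 34
13 8 -2 5 6 12 → sum 42
8 -2 5 6 12 1 → sum 30
-2 5 6 12 1 15 → sum 37
Largest of these is 48.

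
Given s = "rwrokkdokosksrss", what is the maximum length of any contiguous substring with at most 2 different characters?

add r: window [r] (1 distinct), len 1
add w: window [r, w] (2 distinct), len 2
add r: window [r, w, r] (2 distinct), len 3
add o: window [r, o] (2 distinct), len 2
add k: window [o, k] (2 distinct), len 2
add k: window [o, k, k] (2 distinct), len 3
add d: window [k, k, d] (2 distinct), len 3
add o: window [d, o] (2 distinct), len 2
add k: window [o, k] (2 distinct), len 2
add o: window [o, k, o] (2 distinct), len 3
add s: window [o, s] (2 distinct), len 2
add k: window [s, k] (2 distinct), len 2
add s: window [s, k, s] (2 distinct), len 3
add r: window [s, r] (2 distinct), len 2
add s: window [s, r, s] (2 distinct), len 3
add s: window [s, r, s, s] (2 distinct), len 4
Longest length with ≤2 distinct: 4.

4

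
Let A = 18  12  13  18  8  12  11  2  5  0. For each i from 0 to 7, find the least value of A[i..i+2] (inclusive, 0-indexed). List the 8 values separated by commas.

12, 12, 8, 8, 8, 2, 2, 0

18 12 13 → min 12
12 13 18 → min 12
13 18 8 → min 8
18 8 12 → min 8
8 12 11 → min 8
12 11 2 → min 2
11 2 5 → min 2
2 5 0 → min 0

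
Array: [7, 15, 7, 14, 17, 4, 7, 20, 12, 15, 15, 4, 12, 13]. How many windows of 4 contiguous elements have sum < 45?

5

(7, 15, 7, 14) → sum 43  < 45 ✓
(15, 7, 14, 17) → sum 53
(7, 14, 17, 4) → sum 42  < 45 ✓
(14, 17, 4, 7) → sum 42  < 45 ✓
(17, 4, 7, 20) → sum 48
(4, 7, 20, 12) → sum 43  < 45 ✓
(7, 20, 12, 15) → sum 54
(20, 12, 15, 15) → sum 62
(12, 15, 15, 4) → sum 46
(15, 15, 4, 12) → sum 46
(15, 4, 12, 13) → sum 44  < 45 ✓
5 windows satisfy the condition.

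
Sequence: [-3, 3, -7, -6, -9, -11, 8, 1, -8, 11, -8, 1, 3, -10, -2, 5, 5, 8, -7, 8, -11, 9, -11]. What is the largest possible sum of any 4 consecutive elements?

-3 3 -7 -6 → sum -13
3 -7 -6 -9 → sum -19
-7 -6 -9 -11 → sum -33
-6 -9 -11 8 → sum -18
-9 -11 8 1 → sum -11
-11 8 1 -8 → sum -10
8 1 -8 11 → sum 12
1 -8 11 -8 → sum -4
-8 11 -8 1 → sum -4
11 -8 1 3 → sum 7
-8 1 3 -10 → sum -14
1 3 -10 -2 → sum -8
3 -10 -2 5 → sum -4
-10 -2 5 5 → sum -2
-2 5 5 8 → sum 16
5 5 8 -7 → sum 11
5 8 -7 8 → sum 14
8 -7 8 -11 → sum -2
-7 8 -11 9 → sum -1
8 -11 9 -11 → sum -5
Largest of these is 16.

16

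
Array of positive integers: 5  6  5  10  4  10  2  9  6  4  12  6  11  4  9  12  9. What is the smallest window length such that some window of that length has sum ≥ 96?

13

add 5: running sum 5 < 96
add 6: running sum 11 < 96
add 5: running sum 16 < 96
add 10: running sum 26 < 96
add 4: running sum 30 < 96
add 10: running sum 40 < 96
add 2: running sum 42 < 96
add 9: running sum 51 < 96
add 6: running sum 57 < 96
add 4: running sum 61 < 96
add 12: running sum 73 < 96
add 6: running sum 79 < 96
add 11: running sum 90 < 96
add 4: running sum 94 < 96
end 14: [6, 5, 10, 4, 10, 2, 9, 6, 4, 12, 6, 11, 4, 9] sum 98, len 14
end 15: [10, 4, 10, 2, 9, 6, 4, 12, 6, 11, 4, 9, 12] sum 99, len 13
end 16: [4, 10, 2, 9, 6, 4, 12, 6, 11, 4, 9, 12, 9] sum 98, len 13
Shortest qualifying length: 13.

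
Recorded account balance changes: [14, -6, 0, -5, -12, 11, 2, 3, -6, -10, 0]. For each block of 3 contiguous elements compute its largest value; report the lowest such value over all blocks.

Window maxs for each of the 9 positions:
(14, -6, 0) → max 14
(-6, 0, -5) → max 0
(0, -5, -12) → max 0
(-5, -12, 11) → max 11
(-12, 11, 2) → max 11
(11, 2, 3) → max 11
(2, 3, -6) → max 3
(3, -6, -10) → max 3
(-6, -10, 0) → max 0
Lowest of these is 0.

0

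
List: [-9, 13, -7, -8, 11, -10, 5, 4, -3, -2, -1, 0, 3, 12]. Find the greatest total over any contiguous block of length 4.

(-9, 13, -7, -8) → sum -11
(13, -7, -8, 11) → sum 9
(-7, -8, 11, -10) → sum -14
(-8, 11, -10, 5) → sum -2
(11, -10, 5, 4) → sum 10
(-10, 5, 4, -3) → sum -4
(5, 4, -3, -2) → sum 4
(4, -3, -2, -1) → sum -2
(-3, -2, -1, 0) → sum -6
(-2, -1, 0, 3) → sum 0
(-1, 0, 3, 12) → sum 14
Greatest of these is 14.

14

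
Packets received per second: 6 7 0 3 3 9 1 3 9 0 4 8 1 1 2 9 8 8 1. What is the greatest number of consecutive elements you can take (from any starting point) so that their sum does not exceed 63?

15

Extend to the right; shrink from the left whenever the sum exceeds 63:
[6] sum 6 len 1
[6, 7] sum 13 len 2
[6, 7, 0] sum 13 len 3
[6, 7, 0, 3] sum 16 len 4
[6, 7, 0, 3, 3] sum 19 len 5
[6, 7, 0, 3, 3, 9] sum 28 len 6
[6, 7, 0, 3, 3, 9, 1] sum 29 len 7
[6, 7, 0, 3, 3, 9, 1, 3] sum 32 len 8
[6, 7, 0, 3, 3, 9, 1, 3, 9] sum 41 len 9
[6, 7, 0, 3, 3, 9, 1, 3, 9, 0] sum 41 len 10
[6, 7, 0, 3, 3, 9, 1, 3, 9, 0, 4] sum 45 len 11
[6, 7, 0, 3, 3, 9, 1, 3, 9, 0, 4, 8] sum 53 len 12
[6, 7, 0, 3, 3, 9, 1, 3, 9, 0, 4, 8, 1] sum 54 len 13
[6, 7, 0, 3, 3, 9, 1, 3, 9, 0, 4, 8, 1, 1] sum 55 len 14
[6, 7, 0, 3, 3, 9, 1, 3, 9, 0, 4, 8, 1, 1, 2] sum 57 len 15
[7, 0, 3, 3, 9, 1, 3, 9, 0, 4, 8, 1, 1, 2, 9] sum 60 len 15
[0, 3, 3, 9, 1, 3, 9, 0, 4, 8, 1, 1, 2, 9, 8] sum 61 len 15
[9, 1, 3, 9, 0, 4, 8, 1, 1, 2, 9, 8, 8] sum 63 len 13
[1, 3, 9, 0, 4, 8, 1, 1, 2, 9, 8, 8, 1] sum 55 len 13
Longest length seen: 15.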